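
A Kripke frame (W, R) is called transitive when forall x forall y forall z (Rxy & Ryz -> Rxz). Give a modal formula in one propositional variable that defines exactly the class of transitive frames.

This is transitivity; the standard corresponding axiom is 4: □r → □□r.
Suppose □r→□□r is valid. Take Rxy, Ryz and set V(r)={w : Rxw}. Then □r at x, so □□r at x, so □r at y, so r at z, i.e. Rxz.

□r → □□r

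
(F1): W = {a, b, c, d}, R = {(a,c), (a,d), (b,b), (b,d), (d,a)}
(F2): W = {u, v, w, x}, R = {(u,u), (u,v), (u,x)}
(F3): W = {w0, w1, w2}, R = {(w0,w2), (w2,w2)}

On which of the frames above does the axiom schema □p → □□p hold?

(F2), (F3)

This is the axiom for transitivity; its first-order frame correspondent is ∀x ∀y ∀z (Rxy ∧ Ryz → Rxz).
(F1): fails — Rad and Rda but not Raa.
(F2): ✓.
(F3): ✓.
Valid on: (F2), (F3).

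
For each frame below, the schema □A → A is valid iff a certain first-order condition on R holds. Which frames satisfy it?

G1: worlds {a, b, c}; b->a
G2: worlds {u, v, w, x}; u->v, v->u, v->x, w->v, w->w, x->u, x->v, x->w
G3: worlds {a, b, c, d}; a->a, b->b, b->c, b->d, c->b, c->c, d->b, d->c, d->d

G3

The schema corresponds to reflexivity: ∀x Rxx.
G1: fails — world a does not see itself.
G2: fails — world u does not see itself.
G3: satisfies the condition.
Valid on: G3.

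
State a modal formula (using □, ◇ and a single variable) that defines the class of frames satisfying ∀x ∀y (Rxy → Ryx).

A defining formula is s → □◇s (the B axiom).
Suppose s→□◇s is valid. Take Rxy and set V(s)={x}. Then s at x, so □◇s at x, so ◇s at y, so some z with Ryz has s; z=x, i.e. Ryx.

s → □◇s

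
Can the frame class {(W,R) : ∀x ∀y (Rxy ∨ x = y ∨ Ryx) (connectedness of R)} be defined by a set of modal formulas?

Modal frame validity is preserved under disjoint unions.
Take 3 disjoint single-world reflexive frames: each is trivially connected, but their disjoint union has 3 worlds with no edge between distinct components, so it is not connected.
So no modal formula (or set of formulas) defines exactly the connected frames.

No — not modally definable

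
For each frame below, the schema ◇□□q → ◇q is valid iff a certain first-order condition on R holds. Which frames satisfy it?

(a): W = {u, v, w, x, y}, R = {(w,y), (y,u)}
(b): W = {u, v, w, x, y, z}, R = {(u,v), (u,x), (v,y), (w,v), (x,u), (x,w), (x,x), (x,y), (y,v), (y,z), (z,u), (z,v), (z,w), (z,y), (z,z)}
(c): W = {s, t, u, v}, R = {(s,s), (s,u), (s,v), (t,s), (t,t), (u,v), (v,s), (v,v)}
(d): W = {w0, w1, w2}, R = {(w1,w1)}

Frame correspondent (Sahlqvist): ∀x ∀y (xRy → ∃w (yR²w ∧ xRw)) — i.e. a generalized confluence (Geach) condition.
(a): fails — wRy but no t with yR²t and wRt.
(b): condition met.
(c): condition met.
(d): condition met.

(b), (c), (d)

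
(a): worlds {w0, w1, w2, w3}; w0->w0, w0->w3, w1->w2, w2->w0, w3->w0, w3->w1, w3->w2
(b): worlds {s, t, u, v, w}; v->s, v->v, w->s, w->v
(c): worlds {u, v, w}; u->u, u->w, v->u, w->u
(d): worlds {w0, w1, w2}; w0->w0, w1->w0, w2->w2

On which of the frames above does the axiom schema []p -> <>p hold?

This is the axiom for seriality; its first-order frame correspondent is forall x exists y Rxy.
(a): holds.
(b): fails — world s has no successor.
(c): holds.
(d): holds.
Valid on: (a), (c), (d).

(a), (c), (d)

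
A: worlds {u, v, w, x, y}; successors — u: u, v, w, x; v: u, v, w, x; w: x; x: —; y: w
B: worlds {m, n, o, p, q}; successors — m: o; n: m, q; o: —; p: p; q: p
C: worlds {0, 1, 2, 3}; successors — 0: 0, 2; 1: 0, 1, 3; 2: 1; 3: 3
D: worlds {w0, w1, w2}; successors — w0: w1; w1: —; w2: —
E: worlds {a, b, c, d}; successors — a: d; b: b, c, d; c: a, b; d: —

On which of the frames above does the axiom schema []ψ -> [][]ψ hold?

The schema corresponds to transitivity: forall x forall y forall z (Rxy & Ryz -> Rxz).
A: fails — Ryw and Rwx but not Ryx.
B: fails — Rnq and Rqp but not Rnp.
C: fails — R10 and R02 but not R12.
D: satisfies the condition.
E: fails — Rbc and Rca but not Rba.
Valid on: D.

D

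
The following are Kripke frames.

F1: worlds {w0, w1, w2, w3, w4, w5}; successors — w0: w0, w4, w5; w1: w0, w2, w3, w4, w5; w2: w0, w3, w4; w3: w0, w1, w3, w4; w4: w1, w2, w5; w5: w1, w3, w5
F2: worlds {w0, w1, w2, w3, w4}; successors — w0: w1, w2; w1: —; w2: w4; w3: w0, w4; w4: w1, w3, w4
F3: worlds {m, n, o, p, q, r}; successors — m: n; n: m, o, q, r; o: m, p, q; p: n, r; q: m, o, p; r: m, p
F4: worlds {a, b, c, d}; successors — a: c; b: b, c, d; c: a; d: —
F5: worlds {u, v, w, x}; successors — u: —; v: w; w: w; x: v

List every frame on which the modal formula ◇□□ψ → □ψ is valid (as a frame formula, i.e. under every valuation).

Frame correspondent (Sahlqvist): ∀x ∀y ∀z ((xRy ∧ xRz) → ∃w (yR²w ∧ z = w)) — i.e. a generalized confluence (Geach) condition.
F1: holds.
F2: fails — w0Rw1, w0Rw1 but no w with w1R²w and w1=w.
F3: fails — nRo, nRq but no w with oR²w and q=w.
F4: fails — bRc, bRb but no w with cR²w and b=w.
F5: fails — xRv, xRv but no t with vR²t and v=t.

F1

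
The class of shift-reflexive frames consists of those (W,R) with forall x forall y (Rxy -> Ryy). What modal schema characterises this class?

□(□q → q)

The condition is shift-reflexivity. The T□ schema □(□q → q) defines it.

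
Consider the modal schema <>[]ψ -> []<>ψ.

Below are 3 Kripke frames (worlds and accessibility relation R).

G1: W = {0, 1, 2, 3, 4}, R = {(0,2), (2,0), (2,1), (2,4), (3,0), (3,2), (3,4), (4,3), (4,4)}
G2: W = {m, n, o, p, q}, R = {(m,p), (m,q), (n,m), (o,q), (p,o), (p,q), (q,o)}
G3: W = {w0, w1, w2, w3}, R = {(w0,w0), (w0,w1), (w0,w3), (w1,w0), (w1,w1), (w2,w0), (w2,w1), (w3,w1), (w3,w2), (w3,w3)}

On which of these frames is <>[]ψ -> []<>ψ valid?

Frame correspondent (Sahlqvist): forall x forall y forall z (Rxy & Rxz -> exists w (Ryw & Rzw)) — i.e. convergence.
G1: fails — R20 and R21 but 0 and 1 have no common successor.
G2: fails — Rpo and Rpq but o and q have no common successor.
G3: ✓.
Valid on: G3.

G3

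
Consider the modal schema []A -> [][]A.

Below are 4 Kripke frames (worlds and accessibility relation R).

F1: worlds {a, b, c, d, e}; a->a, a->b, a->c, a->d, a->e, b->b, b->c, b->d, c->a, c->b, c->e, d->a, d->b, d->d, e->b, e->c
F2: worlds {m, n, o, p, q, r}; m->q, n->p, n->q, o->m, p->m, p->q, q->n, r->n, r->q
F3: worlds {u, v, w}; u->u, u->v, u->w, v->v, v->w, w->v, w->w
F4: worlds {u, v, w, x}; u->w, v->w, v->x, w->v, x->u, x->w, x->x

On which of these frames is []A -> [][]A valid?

The schema corresponds to transitivity: forall x forall y forall z (Rxy & Ryz -> Rxz).
F1: fails — Rbc and Rce but not Rbe.
F2: fails — Rom and Rmq but not Roq.
F3: holds.
F4: fails — Rxw and Rwv but not Rxv.

F3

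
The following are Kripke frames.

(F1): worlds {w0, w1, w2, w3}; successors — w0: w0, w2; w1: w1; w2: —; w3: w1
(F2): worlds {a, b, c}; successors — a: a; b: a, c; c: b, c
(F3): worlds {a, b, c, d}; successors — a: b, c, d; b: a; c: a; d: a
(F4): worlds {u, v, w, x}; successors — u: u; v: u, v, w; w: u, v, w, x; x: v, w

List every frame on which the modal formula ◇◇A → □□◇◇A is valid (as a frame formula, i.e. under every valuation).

This is the axiom for a generalized confluence (Geach) condition; its first-order frame correspondent is ∀x ∀y ∀z ((xR²y ∧ xR²z) → ∃w (y = w ∧ zR²w)).
(F1): fails — w0R²w0, w0R²w2 but no w with w0=w and w2R²w.
(F2): fails — bR²b, bR²a but no w with b=w and aR²w.
(F3): ✓.
(F4): fails — vR²v, vR²u but no t with v=t and uR²t.

(F3)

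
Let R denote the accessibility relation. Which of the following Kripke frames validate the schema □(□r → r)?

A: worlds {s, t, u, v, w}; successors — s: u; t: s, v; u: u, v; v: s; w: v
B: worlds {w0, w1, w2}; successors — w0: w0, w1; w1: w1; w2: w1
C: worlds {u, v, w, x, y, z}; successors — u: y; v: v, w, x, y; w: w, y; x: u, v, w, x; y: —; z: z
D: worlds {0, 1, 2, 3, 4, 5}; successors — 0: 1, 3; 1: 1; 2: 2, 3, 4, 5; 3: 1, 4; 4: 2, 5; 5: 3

This is the axiom for shift-reflexivity; its first-order frame correspondent is ∀x ∀y (Rxy → Ryy).
A: fails — Ruv but not Rvv.
B: holds.
C: fails — Rxu but not Ruu.
D: fails — R34 but not R44.

B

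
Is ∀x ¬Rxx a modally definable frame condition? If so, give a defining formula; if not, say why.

No — not modally definable

Any modally definable frame class is closed under surjective bounded morphisms.
The 3-cycle (worlds a,b,c with a→b→c→a) is irreflexive, and the map sending every world to a single reflexive point • is a surjective bounded morphism (forth: every edge maps to (•,•); back: every world has a successor). So any modal formula valid on the 3-cycle is also valid on the reflexive point, which is not irreflexive.
So the class is not modally definable.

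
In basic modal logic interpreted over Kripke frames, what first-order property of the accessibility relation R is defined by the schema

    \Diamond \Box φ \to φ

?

Symmetry

Equivalently (dual form): φ → □◇φ.
Suppose φ→□◇φ is valid. Take Rxy and set V(φ)={x}. Then φ at x, so □◇φ at x, so ◇φ at y, so some z with Ryz has φ; z=x, i.e. Ryx.
Conversely, on a frame with symmetry the schema holds at every world under every valuation.
Frame condition: \forall x \forall y (Rxy \to Ryx).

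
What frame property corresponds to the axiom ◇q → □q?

Partial functionality

This is the CD axiom.
Its frame correspondent is partial functionality — ∀x ∀y ∀z (Rxy ∧ Rxz → y = z).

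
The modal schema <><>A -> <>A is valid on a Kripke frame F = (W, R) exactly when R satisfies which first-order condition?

This is frame-equivalent to □A → □□A (substitute ¬A for A and contrapose).
Suppose □A→□□A is valid. Take Rxy, Ryz and set V(A)={w : Rxw}. Then □A at x, so □□A at x, so □A at y, so A at z, i.e. Rxz.
The converse is a direct semantic check.
So the correspondent is transitivity.

transitivity: forall x forall y forall z (Rxy & Ryz -> Rxz)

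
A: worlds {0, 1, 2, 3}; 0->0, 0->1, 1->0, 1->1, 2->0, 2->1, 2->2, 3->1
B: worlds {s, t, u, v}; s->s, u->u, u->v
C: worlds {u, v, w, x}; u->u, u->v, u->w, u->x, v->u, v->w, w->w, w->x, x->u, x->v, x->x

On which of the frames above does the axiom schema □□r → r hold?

C

The schema corresponds to a generalized confluence (Geach) condition: ∀x ∃w (xR²w ∧ x = w).
A: fails — at 3 but no w with 3R²w and 3=w.
B: fails — at t but no w with tR²w and t=w.
C: ✓.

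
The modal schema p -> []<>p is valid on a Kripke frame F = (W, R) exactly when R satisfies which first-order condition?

This schema is the B axiom.
It corresponds to symmetry: forall x forall y (Rxy -> Ryx).

symmetry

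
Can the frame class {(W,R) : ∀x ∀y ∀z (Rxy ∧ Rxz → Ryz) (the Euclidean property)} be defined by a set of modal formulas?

Yes: it is the Euclidean property, defined by the 5 schema ◇r → □◇r.
Suppose ◇r→□◇r is valid. Take Rxy, Rxz and set V(r)={y}. Then ◇r at x, so □◇r at x, so ◇r at z, so some w with Rzw has r; w=y, i.e. Rzy. By symmetry of the argument, Ryz.

Yes — defined by ◇r → □◇r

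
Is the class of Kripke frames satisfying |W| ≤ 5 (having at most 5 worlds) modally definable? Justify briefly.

Any modally definable frame class is closed under disjoint unions.
Any modal formula valid on each of 6 disjoint one-world frames is valid on their disjoint union (validity is preserved under disjoint unions). Each one-world frame has |W|=1≤5, but the union has |W|=6.
Hence having at most 5 worlds is not modally definable.

Not modally definable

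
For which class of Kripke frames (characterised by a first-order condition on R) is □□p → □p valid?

density

Suppose □□p→□p is valid. Take Rxy and set V(p)={w : xR²w}. Then □□p at x, so □p at x, so p at y, i.e. ∃z(Rxz∧Rzy).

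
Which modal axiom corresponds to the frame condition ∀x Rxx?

This is reflexivity; the standard corresponding axiom is T: □q → q.
Suppose □q→q is valid. At any x set V(q)={w : Rxw}. Then □q holds at x, so q holds at x, i.e. Rxx.

□q → q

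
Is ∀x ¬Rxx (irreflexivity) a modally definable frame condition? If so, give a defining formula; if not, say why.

Any modally definable frame class is closed under surjective bounded morphisms.
The 2-cycle (worlds a,b with a→b→a) is irreflexive, and the map sending every world to a single reflexive point • is a surjective bounded morphism (forth: every edge maps to (•,•); back: every world has a successor). So any modal formula valid on the 2-cycle is also valid on the reflexive point, which is not irreflexive.
So the class is not modally definable.

No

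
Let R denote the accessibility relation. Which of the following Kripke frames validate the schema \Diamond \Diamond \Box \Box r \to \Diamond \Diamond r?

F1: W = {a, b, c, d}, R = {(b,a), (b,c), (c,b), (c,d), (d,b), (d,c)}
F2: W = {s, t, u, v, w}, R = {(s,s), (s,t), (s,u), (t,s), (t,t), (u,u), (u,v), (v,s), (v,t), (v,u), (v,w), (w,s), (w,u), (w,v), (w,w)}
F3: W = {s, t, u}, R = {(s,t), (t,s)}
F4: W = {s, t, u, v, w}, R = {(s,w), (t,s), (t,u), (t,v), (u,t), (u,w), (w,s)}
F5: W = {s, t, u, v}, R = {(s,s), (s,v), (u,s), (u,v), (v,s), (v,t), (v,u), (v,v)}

Frame correspondent (Sahlqvist): \forall x \forall y (x R^2 y \to \exists w (y R^2 w \wedge x R^2 w)) — i.e. a generalized confluence (Geach) condition.
F1: fails — cR²a but no w with aR²w and cR²w.
F2: ✓.
F3: ✓.
F4: fails — uR²v but no w* with vR²w* and uR²w*.
F5: fails — sR²t but no w with tR²w and sR²w.

F2, F3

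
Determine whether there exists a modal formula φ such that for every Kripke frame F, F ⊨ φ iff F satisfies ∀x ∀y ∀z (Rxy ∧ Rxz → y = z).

Definable; ◇q → □q defines it

Yes: it is partial functionality, defined by the CD schema ◇q → □q.
Suppose ◇q→□q is valid. Take Rxy, Rxz and set V(q)={y}. Then ◇q at x, so □q at x, so q at z, i.e. z=y.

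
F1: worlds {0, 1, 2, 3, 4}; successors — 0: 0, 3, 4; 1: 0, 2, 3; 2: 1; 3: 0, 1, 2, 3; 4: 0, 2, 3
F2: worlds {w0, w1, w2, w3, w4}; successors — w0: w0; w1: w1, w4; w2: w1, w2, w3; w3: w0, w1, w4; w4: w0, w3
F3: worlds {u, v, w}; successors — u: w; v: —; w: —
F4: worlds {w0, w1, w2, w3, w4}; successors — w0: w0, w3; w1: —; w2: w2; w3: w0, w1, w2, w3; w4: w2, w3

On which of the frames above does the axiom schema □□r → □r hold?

F4

This is the axiom for density; its first-order frame correspondent is ∀x ∀y (Rxy → ∃z (Rxz ∧ Rzy)).
F1: fails — R21 but no z with R2z and Rz1.
F2: fails — Rw4w3 but no z with Rw4z and Rzw3.
F3: fails — Ruw but no z with Ruz and Rzw.
F4: ✓.
Valid on: F4.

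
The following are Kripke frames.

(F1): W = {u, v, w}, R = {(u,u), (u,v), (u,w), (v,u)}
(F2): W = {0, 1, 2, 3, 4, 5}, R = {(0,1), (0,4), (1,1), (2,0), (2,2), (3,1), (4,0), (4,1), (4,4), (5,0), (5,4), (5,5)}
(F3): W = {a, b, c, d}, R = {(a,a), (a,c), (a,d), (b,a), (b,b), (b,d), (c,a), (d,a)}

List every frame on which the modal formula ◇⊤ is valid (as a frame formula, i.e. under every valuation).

(F2), (F3)

This is the axiom for seriality; its first-order frame correspondent is ∀x ∃y Rxy.
(F1): fails — world w has no successor.
(F2): holds.
(F3): holds.
Valid on: (F2), (F3).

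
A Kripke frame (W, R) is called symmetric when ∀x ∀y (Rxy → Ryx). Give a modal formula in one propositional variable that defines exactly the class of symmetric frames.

The condition is symmetry. The B schema p → □◇p defines it.
Suppose p→□◇p is valid. Take Rxy and set V(p)={x}. Then p at x, so □◇p at x, so ◇p at y, so some z with Ryz has p; z=x, i.e. Ryx.

p → □◇p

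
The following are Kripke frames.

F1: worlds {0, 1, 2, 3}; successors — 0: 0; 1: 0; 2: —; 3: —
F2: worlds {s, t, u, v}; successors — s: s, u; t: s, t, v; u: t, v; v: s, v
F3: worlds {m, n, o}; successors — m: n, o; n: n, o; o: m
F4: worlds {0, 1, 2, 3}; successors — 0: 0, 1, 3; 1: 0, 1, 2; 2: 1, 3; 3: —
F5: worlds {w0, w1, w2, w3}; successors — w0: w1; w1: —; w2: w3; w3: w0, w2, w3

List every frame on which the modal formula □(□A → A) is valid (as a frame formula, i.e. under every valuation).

F1

Frame correspondent (Sahlqvist): ∀x ∀y (Rxy → Ryy) — i.e. shift-reflexivity.
F1: ✓.
F2: fails — Rsu but not Ruu.
F3: fails — Rom but not Rmm.
F4: fails — R12 but not R22.
F5: fails — Rw3w2 but not Rw2w2.
Valid on: F1.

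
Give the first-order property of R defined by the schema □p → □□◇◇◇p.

∀x ∀z (xR²z → ∃w (xRw ∧ zR³w))

This is a Sahlqvist (Geach-type) schema ◇^0□^1p → □^2◇^3p.
Minimal-valuation argument: fix x; take any y with xR^0y and any z with xR^2z. Set V(p) to the set of worlds R-reachable from y in exactly 1 step. Then □^1p holds at y, so the antecedent holds at x; validity forces ◇^3p at z, giving a w with zR^3w and yR^1w.
First-order correspondent: ∀x ∀z (xR²z → ∃w (xRw ∧ zR³w)).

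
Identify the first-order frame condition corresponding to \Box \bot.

emptiness of R: \forall x \forall y \neg Rxy

□⊥ is valid iff no world has any successor (otherwise □⊥ fails at any world with one).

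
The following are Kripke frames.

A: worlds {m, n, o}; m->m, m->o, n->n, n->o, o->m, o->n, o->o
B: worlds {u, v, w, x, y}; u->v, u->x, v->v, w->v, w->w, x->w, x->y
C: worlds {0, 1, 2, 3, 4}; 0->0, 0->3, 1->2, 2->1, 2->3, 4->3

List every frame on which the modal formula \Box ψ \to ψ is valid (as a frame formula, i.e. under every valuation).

A

This is the axiom for reflexivity; its first-order frame correspondent is \forall x Rxx.
A: holds.
B: fails — world u does not see itself.
C: fails — world 1 does not see itself.
Valid on: A.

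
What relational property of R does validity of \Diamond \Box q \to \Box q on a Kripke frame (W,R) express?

Equivalently (dual form): ◇q → □◇q.
Suppose ◇q→□◇q is valid. Take Rxy, Rxz and set V(q)={y}. Then ◇q at x, so □◇q at x, so ◇q at z, so some w with Rzw has q; w=y, i.e. Rzy. By symmetry of the argument, Ryz.

the Euclidean property: \forall x \forall y \forall z (Rxy \wedge Rxz \to Ryz)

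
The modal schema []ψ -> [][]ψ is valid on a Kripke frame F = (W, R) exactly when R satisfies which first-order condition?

Transitivity

This schema is the 4 axiom.
It corresponds to transitivity: forall x forall y forall z (Rxy & Ryz -> Rxz).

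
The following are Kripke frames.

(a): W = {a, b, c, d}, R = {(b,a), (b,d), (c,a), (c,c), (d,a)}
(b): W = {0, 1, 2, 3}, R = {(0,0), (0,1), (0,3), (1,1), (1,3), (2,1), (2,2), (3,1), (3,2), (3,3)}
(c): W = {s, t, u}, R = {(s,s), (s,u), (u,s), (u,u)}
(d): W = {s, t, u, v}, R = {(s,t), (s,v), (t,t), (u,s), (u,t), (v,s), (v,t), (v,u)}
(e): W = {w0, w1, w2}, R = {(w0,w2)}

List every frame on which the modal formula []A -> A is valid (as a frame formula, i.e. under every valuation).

Frame correspondent (Sahlqvist): forall x Rxx — i.e. reflexivity.
(a): fails — world a does not see itself.
(b): satisfies the condition.
(c): fails — world t does not see itself.
(d): fails — world s does not see itself.
(e): fails — world w0 does not see itself.

(b)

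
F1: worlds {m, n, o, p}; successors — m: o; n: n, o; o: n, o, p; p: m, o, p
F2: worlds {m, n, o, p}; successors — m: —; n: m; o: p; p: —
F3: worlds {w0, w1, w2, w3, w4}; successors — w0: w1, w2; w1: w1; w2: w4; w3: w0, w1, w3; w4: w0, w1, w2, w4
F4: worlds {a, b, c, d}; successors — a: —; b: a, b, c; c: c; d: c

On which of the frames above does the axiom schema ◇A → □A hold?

Frame correspondent (Sahlqvist): ∀x ∀y ∀z (Rxy ∧ Rxz → y = z) — i.e. partial functionality.
F1: fails — n sees both n and o.
F2: condition met.
F3: fails — w0 sees both w1 and w2.
F4: fails — b sees both a and b.

F2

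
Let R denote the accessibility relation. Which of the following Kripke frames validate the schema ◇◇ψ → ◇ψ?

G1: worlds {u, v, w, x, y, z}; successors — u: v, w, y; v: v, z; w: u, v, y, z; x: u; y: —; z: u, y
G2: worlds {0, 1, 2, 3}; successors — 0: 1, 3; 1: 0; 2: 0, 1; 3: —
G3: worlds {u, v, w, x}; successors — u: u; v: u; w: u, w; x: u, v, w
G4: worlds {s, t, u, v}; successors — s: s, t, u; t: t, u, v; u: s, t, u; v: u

G3

Frame correspondent (Sahlqvist): ∀x ∀y ∀z (Rxy ∧ Ryz → Rxz) — i.e. transitivity.
G1: fails — Ruv and Rvz but not Ruz.
G2: fails — R10 and R01 but not R11.
G3: ✓.
G4: fails — Rut and Rtv but not Ruv.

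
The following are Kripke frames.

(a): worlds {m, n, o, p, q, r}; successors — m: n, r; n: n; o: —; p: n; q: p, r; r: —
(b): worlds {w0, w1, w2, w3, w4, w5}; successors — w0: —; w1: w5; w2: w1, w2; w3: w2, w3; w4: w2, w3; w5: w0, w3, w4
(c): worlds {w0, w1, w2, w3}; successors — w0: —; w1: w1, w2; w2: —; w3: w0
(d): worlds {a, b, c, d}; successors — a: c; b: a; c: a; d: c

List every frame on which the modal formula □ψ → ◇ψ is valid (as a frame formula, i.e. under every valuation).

Frame correspondent (Sahlqvist): ∀x ∃y Rxy — i.e. seriality.
(a): fails — world o has no successor.
(b): fails — world w0 has no successor.
(c): fails — world w0 has no successor.
(d): ✓.
Valid on: (d).

(d)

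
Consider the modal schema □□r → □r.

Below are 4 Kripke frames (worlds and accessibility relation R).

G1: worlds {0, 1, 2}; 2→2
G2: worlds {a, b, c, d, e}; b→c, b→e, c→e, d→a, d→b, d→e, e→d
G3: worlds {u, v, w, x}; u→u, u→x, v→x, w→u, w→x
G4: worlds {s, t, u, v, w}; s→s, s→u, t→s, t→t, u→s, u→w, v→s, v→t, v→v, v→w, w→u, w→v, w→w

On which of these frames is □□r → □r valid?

Frame correspondent (Sahlqvist): ∀x ∀y (Rxy → ∃z (Rxz ∧ Rzy)) — i.e. density.
G1: condition met.
G2: fails — Rbc but no z with Rbz and Rzc.
G3: fails — Rvx but no z with Rvz and Rzx.
G4: condition met.
Valid on: G1, G4.

G1, G4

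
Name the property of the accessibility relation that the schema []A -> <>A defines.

seriality: forall x exists y Rxy

Suppose □A→◇A is valid. At any x set V(A)=W. Then □A at x, so ◇A at x, so x has a successor.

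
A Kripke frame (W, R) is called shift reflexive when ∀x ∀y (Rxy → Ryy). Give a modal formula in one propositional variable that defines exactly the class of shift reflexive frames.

□(□ψ → ψ)

The condition is shift-reflexivity. The T□ schema □(□ψ → ψ) defines it.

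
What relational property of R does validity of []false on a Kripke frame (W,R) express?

Emptiness of R

□⊥ is valid iff no world has any successor (otherwise □⊥ fails at any world with one).
Conversely, on a frame with emptiness of R the schema holds at every world under every valuation.
Frame condition: forall x forall y ~Rxy.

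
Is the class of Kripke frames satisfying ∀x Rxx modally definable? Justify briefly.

Yes, by □r → r

This is a Sahlqvist condition; the T axiom □r → r defines it.
Suppose □r→r is valid. At any x set V(r)={w : Rxw}. Then □r holds at x, so r holds at x, i.e. Rxx.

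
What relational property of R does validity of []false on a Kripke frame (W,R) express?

This schema is the Ver axiom.
Its frame correspondent is emptiness of R — forall x forall y ~Rxy.

Emptiness of R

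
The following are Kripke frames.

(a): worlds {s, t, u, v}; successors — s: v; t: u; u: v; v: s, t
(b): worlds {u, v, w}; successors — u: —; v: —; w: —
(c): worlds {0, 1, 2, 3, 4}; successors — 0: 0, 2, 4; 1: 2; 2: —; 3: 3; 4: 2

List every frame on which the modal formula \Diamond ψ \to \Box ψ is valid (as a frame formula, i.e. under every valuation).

(b)

The schema corresponds to partial functionality: \forall x \forall y \forall z (Rxy \wedge Rxz \to y = z).
(a): fails — v sees both s and t.
(b): satisfies the condition.
(c): fails — 0 sees both 0 and 2.
Valid on: (b).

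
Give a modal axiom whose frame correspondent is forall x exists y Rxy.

□r → ◇r

The condition is seriality. The D schema □r → ◇r defines it.
Suppose □r→◇r is valid. At any x set V(r)=W. Then □r at x, so ◇r at x, so x has a successor.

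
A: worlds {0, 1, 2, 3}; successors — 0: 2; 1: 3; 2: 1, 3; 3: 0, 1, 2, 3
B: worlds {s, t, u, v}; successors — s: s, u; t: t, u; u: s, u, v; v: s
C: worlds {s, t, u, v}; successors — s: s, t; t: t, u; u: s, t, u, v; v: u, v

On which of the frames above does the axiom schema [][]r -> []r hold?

B, C

This is the axiom for density; its first-order frame correspondent is forall x forall y (Rxy -> exists z (Rxz & Rzy)).
A: fails — R02 but no z with R0z and Rz2.
B: ✓.
C: ✓.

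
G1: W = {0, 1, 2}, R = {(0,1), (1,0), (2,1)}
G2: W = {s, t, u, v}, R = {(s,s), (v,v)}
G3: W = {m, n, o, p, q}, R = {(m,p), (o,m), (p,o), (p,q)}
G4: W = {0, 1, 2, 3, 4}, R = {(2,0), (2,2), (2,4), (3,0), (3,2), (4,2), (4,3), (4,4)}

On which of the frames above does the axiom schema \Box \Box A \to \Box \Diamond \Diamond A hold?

G2

Frame correspondent (Sahlqvist): \forall x \forall z (xRz \to \exists w (x R^2 w \wedge z R^2 w)) — i.e. a generalized confluence (Geach) condition.
G1: fails — 0R1 but no w with 0R²w and 1R²w.
G2: ✓.
G3: fails — mRp but no w with mR²w and pR²w.
G4: fails — 2R0 but no w with 2R²w and 0R²w.
Valid on: G2.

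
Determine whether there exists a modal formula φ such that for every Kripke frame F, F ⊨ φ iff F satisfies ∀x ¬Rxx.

No

If a class were modally definable it would be closed under surjective bounded morphisms (Goldblatt–Thomason).
The 2-cycle (worlds a,b with a→b→a) is irreflexive, and the map sending every world to a single reflexive point • is a surjective bounded morphism (forth: every edge maps to (•,•); back: every world has a successor). So any modal formula valid on the 2-cycle is also valid on the reflexive point, which is not irreflexive.
Hence irreflexivity is not modally definable.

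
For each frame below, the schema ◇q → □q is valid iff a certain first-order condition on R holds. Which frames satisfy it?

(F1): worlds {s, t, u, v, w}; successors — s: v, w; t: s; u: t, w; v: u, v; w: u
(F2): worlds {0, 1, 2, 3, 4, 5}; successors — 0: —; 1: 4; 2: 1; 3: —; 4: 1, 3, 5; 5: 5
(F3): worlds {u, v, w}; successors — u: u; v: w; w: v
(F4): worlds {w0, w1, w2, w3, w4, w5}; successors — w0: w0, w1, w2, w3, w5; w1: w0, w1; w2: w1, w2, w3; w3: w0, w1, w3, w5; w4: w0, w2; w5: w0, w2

(F3)

Frame correspondent (Sahlqvist): ∀x ∀y ∀z (Rxy ∧ Rxz → y = z) — i.e. partial functionality.
(F1): fails — s sees both v and w.
(F2): fails — 4 sees both 1 and 3.
(F3): condition met.
(F4): fails — w0 sees both w0 and w1.
Valid on: (F3).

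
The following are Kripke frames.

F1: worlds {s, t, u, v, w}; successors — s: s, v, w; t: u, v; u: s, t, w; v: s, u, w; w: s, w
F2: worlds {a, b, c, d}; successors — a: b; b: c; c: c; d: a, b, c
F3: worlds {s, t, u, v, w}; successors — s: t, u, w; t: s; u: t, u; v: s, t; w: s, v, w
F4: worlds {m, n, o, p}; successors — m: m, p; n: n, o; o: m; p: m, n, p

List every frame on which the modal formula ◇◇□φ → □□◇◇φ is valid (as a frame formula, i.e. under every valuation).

F1, F2

The schema corresponds to a generalized confluence (Geach) condition: ∀x ∀y ∀z ((xR²y ∧ xR²z) → ∃w (yRw ∧ zR²w)).
F1: condition met.
F2: condition met.
F3: fails — sR²t, sR²t but no w* with tRw* and tR²w*.
F4: fails — nR²n, nR²o but no w with nRw and oR²w.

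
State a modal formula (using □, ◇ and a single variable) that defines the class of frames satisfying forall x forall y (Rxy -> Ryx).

r → □◇r

The condition is symmetry. The B schema r → □◇r defines it.
Suppose r→□◇r is valid. Take Rxy and set V(r)={x}. Then r at x, so □◇r at x, so ◇r at y, so some z with Ryz has r; z=x, i.e. Ryx.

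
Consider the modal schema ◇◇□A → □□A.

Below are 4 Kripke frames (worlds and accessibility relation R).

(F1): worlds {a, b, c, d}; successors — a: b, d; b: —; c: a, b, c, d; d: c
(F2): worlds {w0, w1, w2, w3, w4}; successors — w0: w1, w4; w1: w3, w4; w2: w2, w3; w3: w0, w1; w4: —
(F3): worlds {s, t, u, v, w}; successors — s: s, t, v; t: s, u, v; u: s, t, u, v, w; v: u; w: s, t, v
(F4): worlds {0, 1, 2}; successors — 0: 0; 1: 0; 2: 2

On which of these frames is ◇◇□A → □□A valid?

(F4)

Frame correspondent (Sahlqvist): ∀x ∀y ∀z ((xR²y ∧ xR²z) → ∃w (yRw ∧ z = w)) — i.e. a generalized confluence (Geach) condition.
(F1): fails — cR²a, cR²a but no w with aRw and a=w.
(F2): fails — w0R²w3, w0R²w3 but no w with w3Rw and w3=w.
(F3): fails — sR²s, sR²u but no w* with sRw* and u=w*.
(F4): ✓.
Valid on: (F4).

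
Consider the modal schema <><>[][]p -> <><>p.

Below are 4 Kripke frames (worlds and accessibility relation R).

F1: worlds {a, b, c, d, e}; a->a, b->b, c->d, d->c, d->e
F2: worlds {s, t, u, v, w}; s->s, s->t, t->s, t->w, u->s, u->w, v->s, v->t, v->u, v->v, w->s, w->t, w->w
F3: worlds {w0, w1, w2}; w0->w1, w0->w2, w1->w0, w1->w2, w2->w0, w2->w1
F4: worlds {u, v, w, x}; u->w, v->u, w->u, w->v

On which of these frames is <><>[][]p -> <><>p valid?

F2, F3

This is the axiom for a generalized confluence (Geach) condition; its first-order frame correspondent is forall x forall y (x R^2 y -> exists w (y R^2 w & x R^2 w)).
F1: fails — cR²e but no w with eR²w and cR²w.
F2: ✓.
F3: ✓.
F4: fails — uR²v but no t with vR²t and uR²t.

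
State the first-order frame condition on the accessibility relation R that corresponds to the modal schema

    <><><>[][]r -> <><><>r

This is a Sahlqvist (Geach-type) schema ◇^3□^2r → □^0◇^3r.
First-order correspondent: forall x forall y (x R^3 y -> exists w (y R^2 w & x R^3 w)).

forall x forall y (x R^3 y -> exists w (y R^2 w & x R^3 w))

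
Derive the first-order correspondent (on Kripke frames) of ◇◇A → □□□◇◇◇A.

∀x ∀y ∀z ((xR²y ∧ xR³z) → ∃w (y = w ∧ zR³w))

This is a Sahlqvist (Geach-type) schema ◇^2□^0A → □^3◇^3A.
Minimal-valuation argument: fix x; take any y with xR^2y and any z with xR^3z. Set V(A) to the set of worlds R-reachable from y in exactly 0 steps. Then □^0A holds at y, so the antecedent holds at x; validity forces ◇^3A at z, giving a w with zR^3w and yR^0w.
First-order correspondent: ∀x ∀y ∀z ((xR²y ∧ xR³z) → ∃w (y = w ∧ zR³w)).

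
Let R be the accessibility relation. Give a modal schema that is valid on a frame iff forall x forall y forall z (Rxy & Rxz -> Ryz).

The condition is the Euclidean property. The 5 schema ◇s → □◇s defines it.
Suppose ◇s→□◇s is valid. Take Rxy, Rxz and set V(s)={y}. Then ◇s at x, so □◇s at x, so ◇s at z, so some w with Rzw has s; w=y, i.e. Rzy. By symmetry of the argument, Ryz.

◇s → □◇s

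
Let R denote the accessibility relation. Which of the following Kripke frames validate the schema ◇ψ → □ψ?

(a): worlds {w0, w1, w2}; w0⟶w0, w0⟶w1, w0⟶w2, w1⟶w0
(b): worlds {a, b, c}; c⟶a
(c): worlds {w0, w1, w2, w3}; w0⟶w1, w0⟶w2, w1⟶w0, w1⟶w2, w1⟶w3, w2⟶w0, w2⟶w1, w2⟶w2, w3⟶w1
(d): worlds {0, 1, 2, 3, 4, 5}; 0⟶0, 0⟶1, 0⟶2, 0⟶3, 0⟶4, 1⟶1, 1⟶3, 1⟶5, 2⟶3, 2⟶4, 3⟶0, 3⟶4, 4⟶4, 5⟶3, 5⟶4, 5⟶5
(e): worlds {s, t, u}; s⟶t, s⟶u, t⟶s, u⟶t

Frame correspondent (Sahlqvist): ∀x ∀y ∀z (Rxy ∧ Rxz → y = z) — i.e. partial functionality.
(a): fails — w0 sees both w0 and w1.
(b): satisfies the condition.
(c): fails — w0 sees both w1 and w2.
(d): fails — 0 sees both 0 and 1.
(e): fails — s sees both t and u.

(b)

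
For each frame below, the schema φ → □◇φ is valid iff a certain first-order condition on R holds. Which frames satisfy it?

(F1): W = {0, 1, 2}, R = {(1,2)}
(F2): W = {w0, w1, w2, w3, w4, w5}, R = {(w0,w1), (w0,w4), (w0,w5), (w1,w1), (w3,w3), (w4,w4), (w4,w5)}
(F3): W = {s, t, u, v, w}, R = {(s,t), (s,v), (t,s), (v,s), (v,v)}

This is the axiom for symmetry; its first-order frame correspondent is ∀x ∀y (Rxy → Ryx).
(F1): fails — R12 but not R21.
(F2): fails — Rw0w4 but not Rw4w0.
(F3): holds.

(F3)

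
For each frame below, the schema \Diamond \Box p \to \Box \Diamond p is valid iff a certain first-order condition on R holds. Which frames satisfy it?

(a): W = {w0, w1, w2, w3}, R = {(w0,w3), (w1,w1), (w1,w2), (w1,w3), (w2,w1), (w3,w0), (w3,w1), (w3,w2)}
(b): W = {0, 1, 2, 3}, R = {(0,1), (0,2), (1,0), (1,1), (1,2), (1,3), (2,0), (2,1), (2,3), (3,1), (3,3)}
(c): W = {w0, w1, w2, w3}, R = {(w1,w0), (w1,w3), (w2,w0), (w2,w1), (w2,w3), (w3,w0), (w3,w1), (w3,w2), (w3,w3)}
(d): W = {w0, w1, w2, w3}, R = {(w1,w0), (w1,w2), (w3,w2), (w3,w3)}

The schema corresponds to convergence: \forall x \forall y \forall z (Rxy \wedge Rxz \to \exists w (Ryw \wedge Rzw)).
(a): fails — Rw3w0 and Rw3w2 but w0 and w2 have no common successor.
(b): condition met.
(c): fails — Rw1w0 and Rw1w0 but w0 and w0 have no common successor.
(d): fails — Rw1w2 and Rw1w2 but w2 and w2 have no common successor.

(b)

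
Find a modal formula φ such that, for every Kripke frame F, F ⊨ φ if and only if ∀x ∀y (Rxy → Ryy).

□(□p → p)

This is shift-reflexivity; the standard corresponding axiom is T□: □(□p → p).
Suppose □(□p→p) is valid. Take Rxy and set V(p)={w : Ryw}. Then at y, □p holds; since □(□p→p) at x, □p→p at y, so p at y, i.e. Ryy.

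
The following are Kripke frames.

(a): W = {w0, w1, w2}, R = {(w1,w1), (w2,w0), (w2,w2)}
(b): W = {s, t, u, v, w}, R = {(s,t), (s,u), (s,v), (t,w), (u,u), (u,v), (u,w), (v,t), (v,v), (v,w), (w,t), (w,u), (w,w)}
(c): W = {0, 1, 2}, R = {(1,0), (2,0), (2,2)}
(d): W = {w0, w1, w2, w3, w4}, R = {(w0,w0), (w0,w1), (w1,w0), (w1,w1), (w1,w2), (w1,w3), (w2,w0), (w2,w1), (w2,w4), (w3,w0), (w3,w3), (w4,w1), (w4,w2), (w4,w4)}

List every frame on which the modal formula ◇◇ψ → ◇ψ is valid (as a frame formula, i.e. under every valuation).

(a), (c)

Frame correspondent (Sahlqvist): ∀x ∀y ∀z (Rxy ∧ Ryz → Rxz) — i.e. transitivity.
(a): ✓.
(b): fails — Ruv and Rvt but not Rut.
(c): ✓.
(d): fails — Rw1w2 and Rw2w4 but not Rw1w4.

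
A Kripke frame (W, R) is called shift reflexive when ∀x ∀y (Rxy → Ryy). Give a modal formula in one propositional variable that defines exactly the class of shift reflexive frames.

This is shift-reflexivity; the standard corresponding axiom is T□: □(□r → r).
Suppose □(□r→r) is valid. Take Rxy and set V(r)={w : Ryw}. Then at y, □r holds; since □(□r→r) at x, □r→r at y, so r at y, i.e. Ryy.

□(□r → r)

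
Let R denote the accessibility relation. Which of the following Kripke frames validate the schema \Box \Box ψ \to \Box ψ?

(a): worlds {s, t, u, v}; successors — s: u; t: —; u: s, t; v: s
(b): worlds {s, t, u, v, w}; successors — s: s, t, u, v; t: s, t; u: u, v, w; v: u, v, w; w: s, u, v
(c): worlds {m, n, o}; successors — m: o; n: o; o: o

Frame correspondent (Sahlqvist): \forall x \forall y (Rxy \to \exists z (Rxz \wedge Rzy)) — i.e. density.
(a): fails — Rsu but no z with Rsz and Rzu.
(b): condition met.
(c): condition met.
Valid on: (b), (c).

(b), (c)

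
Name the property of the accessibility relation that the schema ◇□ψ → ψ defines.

Symmetry

Replacing ψ by ¬ψ and contraposing gives the equivalent schema ψ → □◇ψ.
Suppose ψ→□◇ψ is valid. Take Rxy and set V(ψ)={x}. Then ψ at x, so □◇ψ at x, so ◇ψ at y, so some z with Ryz has ψ; z=x, i.e. Ryx.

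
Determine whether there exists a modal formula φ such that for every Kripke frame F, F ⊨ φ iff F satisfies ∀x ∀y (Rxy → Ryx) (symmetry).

The condition is symmetry. A defining modal formula is q → □◇q.
Suppose q→□◇q is valid. Take Rxy and set V(q)={x}. Then q at x, so □◇q at x, so ◇q at y, so some z with Ryz has q; z=x, i.e. Ryx.

Yes — defined by q → □◇q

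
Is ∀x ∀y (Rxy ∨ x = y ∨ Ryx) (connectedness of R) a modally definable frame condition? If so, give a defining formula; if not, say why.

No

If a class were modally definable it would be closed under disjoint unions (Goldblatt–Thomason).
Take 2 disjoint single-world reflexive frames: each is trivially connected, but their disjoint union has 2 worlds with no edge between distinct components, so it is not connected.
Hence connectedness of R is not modally definable.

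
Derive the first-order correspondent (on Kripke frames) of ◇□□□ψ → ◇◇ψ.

This is a Sahlqvist (Geach-type) schema ◇^1□^3ψ → □^0◇^2ψ.
First-order correspondent: ∀x ∀y (xRy → ∃w (yR³w ∧ xR²w)).

∀x ∀y (xRy → ∃w (yR³w ∧ xR²w))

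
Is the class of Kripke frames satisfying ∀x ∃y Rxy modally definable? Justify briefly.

Yes — defined by □p → ◇p

The condition is seriality. A defining modal formula is □p → ◇p.
Suppose □p→◇p is valid. At any x set V(p)=W. Then □p at x, so ◇p at x, so x has a successor.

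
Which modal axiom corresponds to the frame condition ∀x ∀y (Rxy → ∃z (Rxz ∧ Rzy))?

A defining formula is □□p → □p (the C4 axiom).
Suppose □□p→□p is valid. Take Rxy and set V(p)={w : xR²w}. Then □□p at x, so □p at x, so p at y, i.e. ∃z(Rxz∧Rzy).

□□p → □p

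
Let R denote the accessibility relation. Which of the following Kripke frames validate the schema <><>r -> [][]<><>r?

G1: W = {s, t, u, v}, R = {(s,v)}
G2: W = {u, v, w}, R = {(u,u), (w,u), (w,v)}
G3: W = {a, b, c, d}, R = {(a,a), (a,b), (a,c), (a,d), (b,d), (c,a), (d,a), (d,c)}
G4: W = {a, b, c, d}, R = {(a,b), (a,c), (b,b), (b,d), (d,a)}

G1, G2

This is the axiom for a generalized confluence (Geach) condition; its first-order frame correspondent is forall x forall y forall z ((x R^2 y & x R^2 z) -> exists w (y = w & z R^2 w)).
G1: satisfies the condition.
G2: satisfies the condition.
G3: fails — aR²b, aR²b but no w with b=w and bR²w.
G4: fails — aR²d, aR²d but no w with d=w and dR²w.
Valid on: G1, G2.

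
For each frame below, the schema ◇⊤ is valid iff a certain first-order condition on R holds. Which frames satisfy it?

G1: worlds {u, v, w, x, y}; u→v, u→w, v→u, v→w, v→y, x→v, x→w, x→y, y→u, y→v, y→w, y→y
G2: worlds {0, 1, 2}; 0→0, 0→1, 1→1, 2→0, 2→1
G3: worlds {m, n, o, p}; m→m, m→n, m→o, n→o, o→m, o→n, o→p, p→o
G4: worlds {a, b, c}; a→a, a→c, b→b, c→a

G2, G3, G4

This is the axiom for seriality; its first-order frame correspondent is ∀x ∃y Rxy.
G1: fails — world w has no successor.
G2: ✓.
G3: ✓.
G4: ✓.
Valid on: G2, G3, G4.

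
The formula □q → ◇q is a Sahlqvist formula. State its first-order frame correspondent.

Seriality

Suppose □q→◇q is valid. At any x set V(q)=W. Then □q at x, so ◇q at x, so x has a successor.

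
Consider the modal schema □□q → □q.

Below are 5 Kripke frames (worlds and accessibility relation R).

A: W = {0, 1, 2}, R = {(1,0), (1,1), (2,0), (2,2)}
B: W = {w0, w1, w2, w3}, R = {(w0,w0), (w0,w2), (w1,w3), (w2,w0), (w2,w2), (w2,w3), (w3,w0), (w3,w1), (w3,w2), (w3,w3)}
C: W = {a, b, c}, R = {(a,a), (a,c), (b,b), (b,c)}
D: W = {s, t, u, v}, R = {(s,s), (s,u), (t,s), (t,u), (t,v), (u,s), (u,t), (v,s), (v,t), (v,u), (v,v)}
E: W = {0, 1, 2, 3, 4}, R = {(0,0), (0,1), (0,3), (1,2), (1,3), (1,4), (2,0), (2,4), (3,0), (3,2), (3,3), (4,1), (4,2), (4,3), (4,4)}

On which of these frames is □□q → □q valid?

A, B, C, E

Frame correspondent (Sahlqvist): ∀x ∀y (Rxy → ∃z (Rxz ∧ Rzy)) — i.e. density.
A: condition met.
B: condition met.
C: condition met.
D: fails — Rut but no z with Ruz and Rzt.
E: condition met.
Valid on: A, B, C, E.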